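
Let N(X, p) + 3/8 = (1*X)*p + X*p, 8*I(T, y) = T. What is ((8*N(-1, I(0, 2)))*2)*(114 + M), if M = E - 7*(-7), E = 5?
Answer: -1008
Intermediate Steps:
I(T, y) = T/8
N(X, p) = -3/8 + 2*X*p (N(X, p) = -3/8 + ((1*X)*p + X*p) = -3/8 + (X*p + X*p) = -3/8 + 2*X*p)
M = 54 (M = 5 - 7*(-7) = 5 + 49 = 54)
((8*N(-1, I(0, 2)))*2)*(114 + M) = ((8*(-3/8 + 2*(-1)*((⅛)*0)))*2)*(114 + 54) = ((8*(-3/8 + 2*(-1)*0))*2)*168 = ((8*(-3/8 + 0))*2)*168 = ((8*(-3/8))*2)*168 = -3*2*168 = -6*168 = -1008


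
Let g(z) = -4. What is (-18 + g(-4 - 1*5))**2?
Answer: 484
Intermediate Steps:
(-18 + g(-4 - 1*5))**2 = (-18 - 4)**2 = (-22)**2 = 484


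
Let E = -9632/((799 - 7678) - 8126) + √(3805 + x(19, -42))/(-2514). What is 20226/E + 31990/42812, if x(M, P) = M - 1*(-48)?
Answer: 1765593859758609939235/55950609346854926 + 31483279838461275*√2/36592942672894 ≈ 32773.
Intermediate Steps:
x(M, P) = 48 + M (x(M, P) = M + 48 = 48 + M)
E = 9632/15005 - 22*√2/1257 (E = -9632/((799 - 7678) - 8126) + √(3805 + (48 + 19))/(-2514) = -9632/(-6879 - 8126) + √(3805 + 67)*(-1/2514) = -9632/(-15005) + √3872*(-1/2514) = -9632*(-1/15005) + (44*√2)*(-1/2514) = 9632/15005 - 22*√2/1257 ≈ 0.61717)
20226/E + 31990/42812 = 20226/(9632/15005 - 22*√2/1257) + 31990/42812 = 20226/(9632/15005 - 22*√2/1257) + 31990*(1/42812) = 20226/(9632/15005 - 22*√2/1257) + 2285/3058 = 2285/3058 + 20226/(9632/15005 - 22*√2/1257)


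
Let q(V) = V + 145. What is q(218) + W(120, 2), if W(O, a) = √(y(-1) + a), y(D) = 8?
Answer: 363 + √10 ≈ 366.16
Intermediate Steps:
W(O, a) = √(8 + a)
q(V) = 145 + V
q(218) + W(120, 2) = (145 + 218) + √(8 + 2) = 363 + √10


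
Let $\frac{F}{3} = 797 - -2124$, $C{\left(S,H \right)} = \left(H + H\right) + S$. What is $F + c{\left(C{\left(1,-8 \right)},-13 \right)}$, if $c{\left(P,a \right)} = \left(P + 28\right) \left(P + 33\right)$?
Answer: $8997$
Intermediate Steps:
$C{\left(S,H \right)} = S + 2 H$ ($C{\left(S,H \right)} = 2 H + S = S + 2 H$)
$c{\left(P,a \right)} = \left(28 + P\right) \left(33 + P\right)$
$F = 8763$ ($F = 3 \left(797 - -2124\right) = 3 \left(797 + 2124\right) = 3 \cdot 2921 = 8763$)
$F + c{\left(C{\left(1,-8 \right)},-13 \right)} = 8763 + \left(924 + \left(1 + 2 \left(-8\right)\right)^{2} + 61 \left(1 + 2 \left(-8\right)\right)\right) = 8763 + \left(924 + \left(1 - 16\right)^{2} + 61 \left(1 - 16\right)\right) = 8763 + \left(924 + \left(-15\right)^{2} + 61 \left(-15\right)\right) = 8763 + \left(924 + 225 - 915\right) = 8763 + 234 = 8997$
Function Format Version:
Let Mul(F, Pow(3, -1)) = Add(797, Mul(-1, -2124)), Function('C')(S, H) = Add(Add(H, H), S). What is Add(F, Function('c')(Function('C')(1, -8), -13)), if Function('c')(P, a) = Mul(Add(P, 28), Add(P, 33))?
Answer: 8997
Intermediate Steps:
Function('C')(S, H) = Add(S, Mul(2, H)) (Function('C')(S, H) = Add(Mul(2, H), S) = Add(S, Mul(2, H)))
Function('c')(P, a) = Mul(Add(28, P), Add(33, P))
F = 8763 (F = Mul(3, Add(797, Mul(-1, -2124))) = Mul(3, Add(797, 2124)) = Mul(3, 2921) = 8763)
Add(F, Function('c')(Function('C')(1, -8), -13)) = Add(8763, Add(924, Pow(Add(1, Mul(2, -8)), 2), Mul(61, Add(1, Mul(2, -8))))) = Add(8763, Add(924, Pow(Add(1, -16), 2), Mul(61, Add(1, -16)))) = Add(8763, Add(924, Pow(-15, 2), Mul(61, -15))) = Add(8763, Add(924, 225, -915)) = Add(8763, 234) = 8997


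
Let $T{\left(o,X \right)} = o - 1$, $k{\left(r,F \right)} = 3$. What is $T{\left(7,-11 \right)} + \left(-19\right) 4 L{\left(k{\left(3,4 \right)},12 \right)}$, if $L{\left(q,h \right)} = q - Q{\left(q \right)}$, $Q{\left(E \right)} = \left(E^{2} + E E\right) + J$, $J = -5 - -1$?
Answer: $842$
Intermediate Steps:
$J = -4$ ($J = -5 + 1 = -4$)
$Q{\left(E \right)} = -4 + 2 E^{2}$ ($Q{\left(E \right)} = \left(E^{2} + E E\right) - 4 = \left(E^{2} + E^{2}\right) - 4 = 2 E^{2} - 4 = -4 + 2 E^{2}$)
$L{\left(q,h \right)} = 4 + q - 2 q^{2}$ ($L{\left(q,h \right)} = q - \left(-4 + 2 q^{2}\right) = 4 + q - 2 q^{2}$)
$T{\left(o,X \right)} = -1 + o$
$T{\left(7,-11 \right)} + \left(-19\right) 4 L{\left(k{\left(3,4 \right)},12 \right)} = \left(-1 + 7\right) + \left(-19\right) 4 \left(4 + 3 - 2 \cdot 3^{2}\right) = 6 - 76 \left(4 + 3 - 18\right) = 6 - -836 = 6 + 836 = 842$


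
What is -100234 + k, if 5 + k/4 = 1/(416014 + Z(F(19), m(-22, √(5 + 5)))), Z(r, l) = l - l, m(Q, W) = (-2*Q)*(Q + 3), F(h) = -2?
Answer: -20853533776/208007 ≈ -1.0025e+5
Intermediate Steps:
m(Q, W) = -2*Q*(3 + Q) (m(Q, W) = (-2*Q)*(3 + Q) = -2*Q*(3 + Q))
Z(r, l) = 0
k = -4160138/208007 (k = -20 + 4/(416014 + 0) = -20 + 4/416014 = -20 + 4*(1/416014) = -20 + 2/208007 = -4160138/208007 ≈ -20.000)
-100234 + k = -100234 - 4160138/208007 = -20853533776/208007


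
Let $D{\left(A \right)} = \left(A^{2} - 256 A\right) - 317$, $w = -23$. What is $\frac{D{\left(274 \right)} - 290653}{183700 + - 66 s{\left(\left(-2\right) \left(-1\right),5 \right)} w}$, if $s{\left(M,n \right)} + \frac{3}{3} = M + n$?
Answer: $- \frac{143019}{96404} \approx -1.4835$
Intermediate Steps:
$D{\left(A \right)} = -317 + A^{2} - 256 A$
$s{\left(M,n \right)} = -1 + M + n$ ($s{\left(M,n \right)} = -1 + \left(M + n\right) = -1 + M + n$)
$\frac{D{\left(274 \right)} - 290653}{183700 + - 66 s{\left(\left(-2\right) \left(-1\right),5 \right)} w} = \frac{\left(-317 + 274^{2} - 70144\right) - 290653}{183700 + - 66 \left(-1 - -2 + 5\right) \left(-23\right)} = \frac{\left(-317 + 75076 - 70144\right) - 290653}{183700 + - 66 \left(-1 + 2 + 5\right) \left(-23\right)} = \frac{4615 - 290653}{183700 + \left(-66\right) 6 \left(-23\right)} = - \frac{286038}{183700 - -9108} = - \frac{286038}{183700 + 9108} = - \frac{286038}{192808} = \left(-286038\right) \frac{1}{192808} = - \frac{143019}{96404}$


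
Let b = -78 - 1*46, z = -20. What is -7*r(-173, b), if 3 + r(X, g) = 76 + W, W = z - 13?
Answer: -280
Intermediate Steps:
b = -124 (b = -78 - 46 = -124)
W = -33 (W = -20 - 13 = -33)
r(X, g) = 40 (r(X, g) = -3 + (76 - 33) = -3 + 43 = 40)
-7*r(-173, b) = -7*40 = -280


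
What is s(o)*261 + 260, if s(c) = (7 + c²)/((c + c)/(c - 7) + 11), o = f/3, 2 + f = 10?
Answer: 637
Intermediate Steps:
f = 8 (f = -2 + 10 = 8)
o = 8/3 ≈ 2.6667
s(c) = (7 + c²)/(11 + 2*c/(-7 + c)) (s(c) = (7 + c²)/((2*c)/(-7 + c) + 11) = (7 + c²)/(2*c/(-7 + c) + 11) = (7 + c²)/(11 + 2*c/(-7 + c)))
s(o)*261 + 260 = ((-49 + (8/3)³ - 7*(8/3)² + 7*(8/3))/(-77 + 13*(8/3)))*261 + 260 = ((-49 + 512/27 - 7*64/9 + 56/3)/(-77 + 104/3))*261 + 260 = ((-49 + 512/27 - 448/9 + 56/3)/(-127/3))*261 + 260 = -3/127*(-1651/27)*261 + 260 = (13/9)*261 + 260 = 377 + 260 = 637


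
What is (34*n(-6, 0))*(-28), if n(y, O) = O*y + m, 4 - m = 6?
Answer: 1904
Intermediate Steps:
m = -2 (m = 4 - 1*6 = 4 - 6 = -2)
n(y, O) = -2 + O*y (n(y, O) = O*y - 2 = -2 + O*y)
(34*n(-6, 0))*(-28) = (34*(-2 + 0*(-6)))*(-28) = (34*(-2 + 0))*(-28) = (34*(-2))*(-28) = -68*(-28) = 1904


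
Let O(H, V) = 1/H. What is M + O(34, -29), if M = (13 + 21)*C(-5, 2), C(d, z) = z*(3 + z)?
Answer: 11561/34 ≈ 340.03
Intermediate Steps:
M = 340 (M = (13 + 21)*(2*(3 + 2)) = 34*(2*5) = 34*10 = 340)
M + O(34, -29) = 340 + 1/34 = 11561/34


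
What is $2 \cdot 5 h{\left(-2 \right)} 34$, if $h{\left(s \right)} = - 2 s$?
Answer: $1360$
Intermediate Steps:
$2 \cdot 5 h{\left(-2 \right)} 34 = 2 \cdot 5 \left(\left(-2\right) \left(-2\right)\right) 34 = 2 \cdot 5 \cdot 4 \cdot 34 = 2 \cdot 20 \cdot 34 = 40 \cdot 34 = 1360$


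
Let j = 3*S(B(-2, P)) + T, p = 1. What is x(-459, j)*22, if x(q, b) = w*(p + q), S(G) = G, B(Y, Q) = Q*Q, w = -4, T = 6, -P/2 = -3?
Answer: 40304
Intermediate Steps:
P = 6 (P = -2*(-3) = 6)
B(Y, Q) = Q²
j = 114 (j = 3*6² + 6 = 3*36 + 6 = 108 + 6 = 114)
x(q, b) = -4 - 4*q (x(q, b) = -4*(1 + q) = -4 - 4*q)
x(-459, j)*22 = (-4 - 4*(-459))*22 = (-4 + 1836)*22 = 1832*22 = 40304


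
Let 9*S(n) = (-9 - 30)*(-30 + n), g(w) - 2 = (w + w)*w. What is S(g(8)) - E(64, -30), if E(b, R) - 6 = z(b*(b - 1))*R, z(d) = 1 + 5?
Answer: -778/3 ≈ -259.33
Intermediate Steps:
g(w) = 2 + 2*w² (g(w) = 2 + (w + w)*w = 2 + (2*w)*w = 2 + 2*w²)
z(d) = 6
S(n) = 130 - 13*n/3 (S(n) = ((-9 - 30)*(-30 + n))/9 = (-39*(-30 + n))/9 = (1170 - 39*n)/9 = 130 - 13*n/3)
E(b, R) = 6 + 6*R
S(g(8)) - E(64, -30) = (130 - 13*(2 + 2*8²)/3) - (6 + 6*(-30)) = (130 - 13*(2 + 2*64)/3) - (6 - 180) = (130 - 13*(2 + 128)/3) - 1*(-174) = (130 - 13/3*130) + 174 = (130 - 1690/3) + 174 = -1300/3 + 174 = -778/3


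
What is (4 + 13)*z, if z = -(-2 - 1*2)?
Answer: 68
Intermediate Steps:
z = 4 (z = -(-2 - 2) = -1*(-4) = 4)
(4 + 13)*z = (4 + 13)*4 = 17*4 = 68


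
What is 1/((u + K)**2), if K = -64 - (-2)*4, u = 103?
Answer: 1/2209 ≈ 0.00045269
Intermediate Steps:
K = -56 (K = -64 - 1*(-8) = -64 + 8 = -56)
1/((u + K)**2) = 1/((103 - 56)**2) = 1/(47**2) = 1/2209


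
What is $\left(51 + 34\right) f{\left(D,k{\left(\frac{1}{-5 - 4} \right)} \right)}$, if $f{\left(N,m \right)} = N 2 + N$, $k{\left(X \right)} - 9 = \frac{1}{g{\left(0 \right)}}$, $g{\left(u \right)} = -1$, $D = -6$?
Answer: $-1530$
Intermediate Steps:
$k{\left(X \right)} = 8$ ($k{\left(X \right)} = 9 + \frac{1}{-1} = 9 - 1 = 8$)
$f{\left(N,m \right)} = 3 N$ ($f{\left(N,m \right)} = 2 N + N = 3 N$)
$\left(51 + 34\right) f{\left(D,k{\left(\frac{1}{-5 - 4} \right)} \right)} = \left(51 + 34\right) 3 \left(-6\right) = 85 \left(-18\right) = -1530$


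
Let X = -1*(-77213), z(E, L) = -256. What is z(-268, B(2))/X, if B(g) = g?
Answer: -256/77213 ≈ -0.0033155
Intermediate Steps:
X = 77213
z(-268, B(2))/X = -256/77213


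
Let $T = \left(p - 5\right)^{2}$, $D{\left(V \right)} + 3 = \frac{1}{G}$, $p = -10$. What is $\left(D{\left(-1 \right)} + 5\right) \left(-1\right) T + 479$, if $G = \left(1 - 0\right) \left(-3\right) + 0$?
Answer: $104$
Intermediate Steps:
$G = -3$ ($G = \left(1 + 0\right) \left(-3\right) + 0 = 1 \left(-3\right) + 0 = -3 + 0 = -3$)
$D{\left(V \right)} = - \frac{10}{3}$ ($D{\left(V \right)} = -3 + \frac{1}{-3} = -3 - \frac{1}{3} = - \frac{10}{3}$)
$T = 225$ ($T = \left(-10 - 5\right)^{2} = \left(-15\right)^{2} = 225$)
$\left(D{\left(-1 \right)} + 5\right) \left(-1\right) T + 479 = \left(- \frac{10}{3} + 5\right) \left(-1\right) 225 + 479 = \frac{5}{3} \left(-1\right) 225 + 479 = \left(- \frac{5}{3}\right) 225 + 479 = -375 + 479 = 104$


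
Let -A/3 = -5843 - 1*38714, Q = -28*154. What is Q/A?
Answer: -4312/133671 ≈ -0.032258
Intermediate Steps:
Q = -4312
A = 133671 (A = -3*(-5843 - 1*38714) = -3*(-5843 - 38714) = -3*(-44557) = 133671)
Q/A = -4312/133671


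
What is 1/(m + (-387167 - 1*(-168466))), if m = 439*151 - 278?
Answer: -1/152690 ≈ -6.5492e-6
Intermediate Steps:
m = 66011 (m = 66289 - 278 = 66011)
1/(m + (-387167 - 1*(-168466))) = 1/(66011 + (-387167 - 1*(-168466))) = 1/(66011 + (-387167 + 168466)) = 1/(66011 - 218701) = 1/(-152690) = -1/152690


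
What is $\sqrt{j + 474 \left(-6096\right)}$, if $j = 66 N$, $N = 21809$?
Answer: $i \sqrt{1450110} \approx 1204.2 i$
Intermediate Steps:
$j = 1439394$ ($j = 66 \cdot 21809 = 1439394$)
$\sqrt{j + 474 \left(-6096\right)} = \sqrt{1439394 + 474 \left(-6096\right)} = \sqrt{1439394 - 2889504} = \sqrt{-1450110} = i \sqrt{1450110}$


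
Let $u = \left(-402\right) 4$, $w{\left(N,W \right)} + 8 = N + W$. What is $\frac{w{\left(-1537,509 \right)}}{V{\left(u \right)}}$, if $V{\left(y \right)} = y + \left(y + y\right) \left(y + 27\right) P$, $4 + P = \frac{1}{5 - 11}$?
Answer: $\frac{259}{5296752} \approx 4.8898 \cdot 10^{-5}$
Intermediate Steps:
$P = - \frac{25}{6}$ ($P = -4 + \frac{1}{5 - 11} = -4 + \frac{1}{-6} = -4 - \frac{1}{6} = - \frac{25}{6} \approx -4.1667$)
$w{\left(N,W \right)} = -8 + N + W$ ($w{\left(N,W \right)} = -8 + \left(N + W\right) = -8 + N + W$)
$u = -1608$
$V{\left(y \right)} = y - \frac{25 y \left(27 + y\right)}{3}$ ($V{\left(y \right)} = y + \left(y + y\right) \left(y + 27\right) \left(- \frac{25}{6}\right) = y + 2 y \left(27 + y\right) \left(- \frac{25}{6}\right) = y - \frac{25 y \left(27 + y\right)}{3}$)
$\frac{w{\left(-1537,509 \right)}}{V{\left(u \right)}} = \frac{-8 - 1537 + 509}{\left(- \frac{1}{3}\right) \left(-1608\right) \left(672 + 25 \left(-1608\right)\right)} = - \frac{1036}{\left(- \frac{1}{3}\right) \left(-1608\right) \left(672 - 40200\right)} = - \frac{1036}{\left(- \frac{1}{3}\right) \left(-1608\right) \left(-39528\right)} = - \frac{1036}{-21187008} = \left(-1036\right) \left(- \frac{1}{21187008}\right) = \frac{259}{5296752}$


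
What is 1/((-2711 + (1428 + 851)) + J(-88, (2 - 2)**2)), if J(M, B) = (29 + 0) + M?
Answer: -1/491 ≈ -0.0020367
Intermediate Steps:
J(M, B) = 29 + M
1/((-2711 + (1428 + 851)) + J(-88, (2 - 2)**2)) = 1/((-2711 + (1428 + 851)) + (29 - 88)) = 1/((-2711 + 2279) - 59) = 1/(-432 - 59) = 1/(-491) = -1/491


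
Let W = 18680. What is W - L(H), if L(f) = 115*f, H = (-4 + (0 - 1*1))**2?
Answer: 15805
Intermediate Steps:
H = 25 (H = (-4 + (0 - 1))**2 = (-4 - 1)**2 = (-5)**2 = 25)
W - L(H) = 18680 - 115*25 = 18680 - 1*2875 = 18680 - 2875 = 15805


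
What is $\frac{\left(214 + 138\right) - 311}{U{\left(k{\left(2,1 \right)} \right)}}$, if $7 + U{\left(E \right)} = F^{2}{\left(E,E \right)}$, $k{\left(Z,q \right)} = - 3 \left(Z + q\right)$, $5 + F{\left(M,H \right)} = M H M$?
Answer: $\frac{41}{538749} \approx 7.6102 \cdot 10^{-5}$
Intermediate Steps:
$F{\left(M,H \right)} = -5 + H M^{2}$ ($F{\left(M,H \right)} = -5 + M H M = -5 + H M M = -5 + H M^{2}$)
$k{\left(Z,q \right)} = - 3 Z - 3 q$
$U{\left(E \right)} = -7 + \left(-5 + E^{3}\right)^{2}$ ($U{\left(E \right)} = -7 + \left(-5 + E E^{2}\right)^{2} = -7 + \left(-5 + E^{3}\right)^{2}$)
$\frac{\left(214 + 138\right) - 311}{U{\left(k{\left(2,1 \right)} \right)}} = \frac{\left(214 + 138\right) - 311}{-7 + \left(-5 + \left(\left(-3\right) 2 - 3\right)^{3}\right)^{2}} = \frac{352 - 311}{-7 + \left(-5 + \left(-6 - 3\right)^{3}\right)^{2}} = \frac{41}{-7 + \left(-5 + \left(-9\right)^{3}\right)^{2}} = \frac{41}{-7 + \left(-5 - 729\right)^{2}} = \frac{41}{-7 + \left(-734\right)^{2}} = \frac{41}{-7 + 538756} = \frac{41}{538749}$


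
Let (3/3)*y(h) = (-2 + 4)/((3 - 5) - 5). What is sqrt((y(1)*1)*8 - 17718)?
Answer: I*sqrt(868294)/7 ≈ 133.12*I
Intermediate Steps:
y(h) = -2/7 (y(h) = (-2 + 4)/((3 - 5) - 5) = 2/(-2 - 5) = 2/(-7) = 2*(-1/7) = -2/7)
sqrt((y(1)*1)*8 - 17718) = sqrt(-2/7*1*8 - 17718) = sqrt(-2/7*8 - 17718) = sqrt(-16/7 - 17718) = sqrt(-124042/7) = I*sqrt(868294)/7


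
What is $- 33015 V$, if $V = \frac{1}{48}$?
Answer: $- \frac{11005}{16} \approx -687.81$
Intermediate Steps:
$V = \frac{1}{48} \approx 0.020833$
$- 33015 V = \left(-33015\right) \frac{1}{48} = - \frac{11005}{16}$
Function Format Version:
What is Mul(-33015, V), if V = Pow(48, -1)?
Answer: Rational(-11005, 16) ≈ -687.81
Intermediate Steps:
V = Rational(1, 48) ≈ 0.020833
Mul(-33015, V) = Mul(-33015, Rational(1, 48)) = Rational(-11005, 16)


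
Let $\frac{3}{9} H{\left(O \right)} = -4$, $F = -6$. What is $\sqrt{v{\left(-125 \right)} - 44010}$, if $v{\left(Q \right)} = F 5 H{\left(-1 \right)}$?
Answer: $15 i \sqrt{194} \approx 208.93 i$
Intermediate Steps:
$H{\left(O \right)} = -12$ ($H{\left(O \right)} = 3 \left(-4\right) = -12$)
$v{\left(Q \right)} = 360$ ($v{\left(Q \right)} = \left(-6\right) 5 \left(-12\right) = \left(-30\right) \left(-12\right) = 360$)
$\sqrt{v{\left(-125 \right)} - 44010} = \sqrt{360 - 44010} = \sqrt{-43650} = 15 i \sqrt{194}$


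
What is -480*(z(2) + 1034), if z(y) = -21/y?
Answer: -491280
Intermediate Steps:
-480*(z(2) + 1034) = -480*(-21/2 + 1034) = -480*2047/2 = -491280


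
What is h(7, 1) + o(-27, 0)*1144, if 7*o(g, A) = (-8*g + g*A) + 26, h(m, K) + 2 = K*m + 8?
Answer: 276939/7 ≈ 39563.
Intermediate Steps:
h(m, K) = 6 + K*m (h(m, K) = -2 + (K*m + 8) = -2 + (8 + K*m) = 6 + K*m)
o(g, A) = 26/7 - 8*g/7 + A*g/7 (o(g, A) = ((-8*g + g*A) + 26)/7 = ((-8*g + A*g) + 26)/7 = (26 - 8*g + A*g)/7 = 26/7 - 8*g/7 + A*g/7)
h(7, 1) + o(-27, 0)*1144 = (6 + 1*7) + (26/7 - 8/7*(-27) + (1/7)*0*(-27))*1144 = (6 + 7) + (26/7 + 216/7 + 0)*1144 = 13 + (242/7)*1144 = 13 + 276848/7 = 276939/7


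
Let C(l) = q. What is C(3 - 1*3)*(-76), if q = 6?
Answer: -456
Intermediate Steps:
C(l) = 6
C(3 - 1*3)*(-76) = 6*(-76) = -456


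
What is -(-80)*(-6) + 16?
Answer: -464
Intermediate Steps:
-(-80)*(-6) + 16 = -80*6 + 16 = -480 + 16 = -464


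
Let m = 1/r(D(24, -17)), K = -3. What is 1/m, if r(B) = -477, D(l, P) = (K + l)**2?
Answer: -477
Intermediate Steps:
D(l, P) = (-3 + l)**2
m = -1/477 (m = 1/(-477) = -1/477 ≈ -0.0020964)
1/m = 1/(-1/477) = -477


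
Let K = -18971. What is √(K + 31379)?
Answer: 2*√3102 ≈ 111.39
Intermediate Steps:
√(K + 31379) = √(-18971 + 31379) = √12408 = 2*√3102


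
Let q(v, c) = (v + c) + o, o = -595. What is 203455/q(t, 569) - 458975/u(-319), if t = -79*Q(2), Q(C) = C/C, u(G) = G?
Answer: -43402/87 ≈ -498.87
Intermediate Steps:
Q(C) = 1
t = -79 (t = -79*1 = -79)
q(v, c) = -595 + c + v (q(v, c) = (v + c) - 595 = (c + v) - 595 = -595 + c + v)
203455/q(t, 569) - 458975/u(-319) = 203455/(-595 + 569 - 79) - 458975/(-319) = 203455/(-105) - 458975*(-1/319) = 203455*(-1/105) + 41725/29 = -5813/3 + 41725/29 = -43402/87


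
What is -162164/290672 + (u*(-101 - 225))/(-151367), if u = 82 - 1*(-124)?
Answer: -33958847/297284788 ≈ -0.11423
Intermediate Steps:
u = 206 (u = 82 + 124 = 206)
-162164/290672 + (u*(-101 - 225))/(-151367) = -162164/290672 + (206*(-101 - 225))/(-151367) = -162164*1/290672 + (206*(-326))*(-1/151367) = -40541/72668 - 67156*(-1/151367) = -40541/72668 + 67156/151367 = -33958847/297284788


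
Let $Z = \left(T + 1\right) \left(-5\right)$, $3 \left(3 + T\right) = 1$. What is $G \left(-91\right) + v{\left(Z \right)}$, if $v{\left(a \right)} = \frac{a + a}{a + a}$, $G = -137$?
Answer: $12468$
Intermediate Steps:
$T = - \frac{8}{3}$ ($T = -3 + \frac{1}{3} \cdot 1 = -3 + \frac{1}{3} = - \frac{8}{3} \approx -2.6667$)
$Z = \frac{25}{3}$ ($Z = \left(- \frac{8}{3} + 1\right) \left(-5\right) = \left(- \frac{5}{3}\right) \left(-5\right) = \frac{25}{3} \approx 8.3333$)
$v{\left(a \right)} = 1$ ($v{\left(a \right)} = \frac{2 a}{2 a} = 2 a \frac{1}{2 a} = 1$)
$G \left(-91\right) + v{\left(Z \right)} = \left(-137\right) \left(-91\right) + 1 = 12467 + 1 = 12468$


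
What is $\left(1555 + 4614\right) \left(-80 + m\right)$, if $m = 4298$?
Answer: $26020842$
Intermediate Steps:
$\left(1555 + 4614\right) \left(-80 + m\right) = \left(1555 + 4614\right) \left(-80 + 4298\right) = 6169 \cdot 4218 = 26020842$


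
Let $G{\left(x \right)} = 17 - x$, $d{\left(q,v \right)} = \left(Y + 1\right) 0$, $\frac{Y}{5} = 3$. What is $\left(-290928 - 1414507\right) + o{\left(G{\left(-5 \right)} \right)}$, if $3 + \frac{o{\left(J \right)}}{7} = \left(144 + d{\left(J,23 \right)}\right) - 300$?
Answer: $-1706548$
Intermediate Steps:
$Y = 15$ ($Y = 5 \cdot 3 = 15$)
$d{\left(q,v \right)} = 0$ ($d{\left(q,v \right)} = \left(15 + 1\right) 0 = 16 \cdot 0 = 0$)
$o{\left(J \right)} = -1113$ ($o{\left(J \right)} = -21 + 7 \left(\left(144 + 0\right) - 300\right) = -21 + 7 \left(144 - 300\right) = -21 + 7 \left(-156\right) = -21 - 1092 = -1113$)
$\left(-290928 - 1414507\right) + o{\left(G{\left(-5 \right)} \right)} = \left(-290928 - 1414507\right) - 1113 = -1705435 - 1113 = -1706548$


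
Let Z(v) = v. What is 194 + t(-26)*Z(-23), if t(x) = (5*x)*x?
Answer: -77546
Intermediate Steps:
t(x) = 5*x**2
194 + t(-26)*Z(-23) = 194 + (5*(-26)**2)*(-23) = 194 + (5*676)*(-23) = 194 + 3380*(-23) = 194 - 77740 = -77546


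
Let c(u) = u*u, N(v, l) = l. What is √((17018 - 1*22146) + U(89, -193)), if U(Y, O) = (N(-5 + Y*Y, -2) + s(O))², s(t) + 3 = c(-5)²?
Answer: 2*√94818 ≈ 615.85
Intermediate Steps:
c(u) = u²
s(t) = 622 (s(t) = -3 + ((-5)²)² = -3 + 25² = -3 + 625 = 622)
U(Y, O) = 384400 (U(Y, O) = (-2 + 622)² = 620² = 384400)
√((17018 - 1*22146) + U(89, -193)) = √((17018 - 1*22146) + 384400) = √((17018 - 22146) + 384400) = √(-5128 + 384400) = √379272 = 2*√94818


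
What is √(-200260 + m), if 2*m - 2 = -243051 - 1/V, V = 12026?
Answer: I*√46537979060335/12026 ≈ 567.26*I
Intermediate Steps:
m = -2922907275/24052 (m = 1 + (-243051 - 1/12026)/2 = 1 + (½)*(-2922931327/12026) = 1 - 2922931327/24052 = -2922907275/24052 ≈ -1.2152e+5)
√(-200260 + m) = √(-200260 - 2922907275/24052) = √(-7739560795/24052) = I*√46537979060335/12026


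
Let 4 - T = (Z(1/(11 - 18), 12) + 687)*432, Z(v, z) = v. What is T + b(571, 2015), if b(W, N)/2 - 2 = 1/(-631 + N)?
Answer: -1437283993/4844 ≈ -2.9671e+5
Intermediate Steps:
b(W, N) = 4 + 2/(-631 + N)
T = -2077028/7 (T = 4 - (1/(11 - 18) + 687)*432 = 4 - (1/(-7) + 687)*432 = 4 - (-⅐ + 687)*432 = 4 - 4808*432/7 = 4 - 1*2077056/7 = 4 - 2077056/7 = -2077028/7 ≈ -2.9672e+5)
T + b(571, 2015) = -2077028/7 + 2*(-1261 + 2*2015)/(-631 + 2015) = -2077028/7 + 2*(-1261 + 4030)/1384 = -2077028/7 + 2*(1/1384)*2769 = -2077028/7 + 2769/692 = -1437283993/4844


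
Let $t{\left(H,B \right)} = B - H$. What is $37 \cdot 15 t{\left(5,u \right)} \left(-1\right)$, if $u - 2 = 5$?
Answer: $-1110$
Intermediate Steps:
$u = 7$ ($u = 2 + 5 = 7$)
$37 \cdot 15 t{\left(5,u \right)} \left(-1\right) = 37 \cdot 15 \left(7 - 5\right) \left(-1\right) = 555 \left(7 - 5\right) \left(-1\right) = 555 \cdot 2 \left(-1\right) = 555 \left(-2\right) = -1110$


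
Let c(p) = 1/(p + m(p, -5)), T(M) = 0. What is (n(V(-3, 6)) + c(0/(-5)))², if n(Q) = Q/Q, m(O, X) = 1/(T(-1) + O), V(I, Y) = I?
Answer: 1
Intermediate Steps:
m(O, X) = 1/O (m(O, X) = 1/(0 + O) = 1/O)
c(p) = 1/(p + 1/p)
n(Q) = 1
(n(V(-3, 6)) + c(0/(-5)))² = (1 + (0/(-5))/(1 + (0/(-5))²))² = (1 + (0*(-⅕))/(1 + (0*(-⅕))²))² = (1 + 0/(1 + 0²))² = (1 + 0/(1 + 0))² = (1 + 0/1)² = (1 + 0*1)² = (1 + 0)² = 1² = 1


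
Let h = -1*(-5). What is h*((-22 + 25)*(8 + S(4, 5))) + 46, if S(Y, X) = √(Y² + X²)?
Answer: 166 + 15*√41 ≈ 262.05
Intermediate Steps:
S(Y, X) = √(X² + Y²)
h = 5
h*((-22 + 25)*(8 + S(4, 5))) + 46 = 5*((-22 + 25)*(8 + √(5² + 4²))) + 46 = 5*(3*(8 + √(25 + 16))) + 46 = 5*(3*(8 + √41)) + 46 = 5*(24 + 3*√41) + 46 = (120 + 15*√41) + 46 = 166 + 15*√41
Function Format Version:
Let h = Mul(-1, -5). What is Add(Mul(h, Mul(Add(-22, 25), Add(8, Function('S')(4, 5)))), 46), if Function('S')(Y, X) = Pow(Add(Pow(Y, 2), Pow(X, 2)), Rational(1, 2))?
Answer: Add(166, Mul(15, Pow(41, Rational(1, 2)))) ≈ 262.05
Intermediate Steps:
Function('S')(Y, X) = Pow(Add(Pow(X, 2), Pow(Y, 2)), Rational(1, 2))
h = 5
Add(Mul(h, Mul(Add(-22, 25), Add(8, Function('S')(4, 5)))), 46) = Add(Mul(5, Mul(Add(-22, 25), Add(8, Pow(Add(Pow(5, 2), Pow(4, 2)), Rational(1, 2))))), 46) = Add(Mul(5, Mul(3, Add(8, Pow(Add(25, 16), Rational(1, 2))))), 46) = Add(Mul(5, Mul(3, Add(8, Pow(41, Rational(1, 2))))), 46) = Add(Mul(5, Add(24, Mul(3, Pow(41, Rational(1, 2))))), 46) = Add(Add(120, Mul(15, Pow(41, Rational(1, 2)))), 46) = Add(166, Mul(15, Pow(41, Rational(1, 2))))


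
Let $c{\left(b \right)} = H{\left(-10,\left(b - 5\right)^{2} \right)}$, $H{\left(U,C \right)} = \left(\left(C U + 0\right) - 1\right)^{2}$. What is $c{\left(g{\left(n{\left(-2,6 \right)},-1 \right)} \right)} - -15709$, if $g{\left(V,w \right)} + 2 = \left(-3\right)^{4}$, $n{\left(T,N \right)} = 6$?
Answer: $2998782830$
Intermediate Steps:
$H{\left(U,C \right)} = \left(-1 + C U\right)^{2}$ ($H{\left(U,C \right)} = \left(C U - 1\right)^{2} = \left(-1 + C U\right)^{2}$)
$g{\left(V,w \right)} = 79$ ($g{\left(V,w \right)} = -2 + \left(-3\right)^{4} = -2 + 81 = 79$)
$c{\left(b \right)} = \left(-1 - 10 \left(-5 + b\right)^{2}\right)^{2}$ ($c{\left(b \right)} = \left(-1 + \left(b - 5\right)^{2} \left(-10\right)\right)^{2} = \left(-1 + \left(-5 + b\right)^{2} \left(-10\right)\right)^{2} = \left(-1 - 10 \left(-5 + b\right)^{2}\right)^{2}$)
$c{\left(g{\left(n{\left(-2,6 \right)},-1 \right)} \right)} - -15709 = \left(1 + 10 \left(-5 + 79\right)^{2}\right)^{2} - -15709 = \left(1 + 10 \cdot 74^{2}\right)^{2} + 15709 = \left(1 + 10 \cdot 5476\right)^{2} + 15709 = \left(1 + 54760\right)^{2} + 15709 = 54761^{2} + 15709 = 2998767121 + 15709 = 2998782830$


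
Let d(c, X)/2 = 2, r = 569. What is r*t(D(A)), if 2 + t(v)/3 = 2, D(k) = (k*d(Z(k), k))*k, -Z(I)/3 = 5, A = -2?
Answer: 0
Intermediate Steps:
Z(I) = -15 (Z(I) = -3*5 = -15)
d(c, X) = 4 (d(c, X) = 2*2 = 4)
D(k) = 4*k² (D(k) = (k*4)*k = (4*k)*k = 4*k²)
t(v) = 0 (t(v) = -6 + 3*2 = -6 + 6 = 0)
r*t(D(A)) = 569*0 = 0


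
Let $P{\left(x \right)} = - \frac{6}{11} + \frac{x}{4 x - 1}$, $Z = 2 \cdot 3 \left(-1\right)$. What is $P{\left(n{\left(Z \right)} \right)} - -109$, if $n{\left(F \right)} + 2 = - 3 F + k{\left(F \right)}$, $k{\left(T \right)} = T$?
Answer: $\frac{46637}{429} \approx 108.71$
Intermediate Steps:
$Z = -6$ ($Z = 6 \left(-1\right) = -6$)
$n{\left(F \right)} = -2 - 2 F$ ($n{\left(F \right)} = -2 + \left(- 3 F + F\right) = -2 - 2 F$)
$P{\left(x \right)} = - \frac{6}{11} + \frac{x}{-1 + 4 x}$ ($P{\left(x \right)} = \left(-6\right) \frac{1}{11} + \frac{x}{-1 + 4 x} = - \frac{6}{11} + \frac{x}{-1 + 4 x}$)
$P{\left(n{\left(Z \right)} \right)} - -109 = \frac{6 - 13 \left(-2 - -12\right)}{11 \left(-1 + 4 \left(-2 - -12\right)\right)} - -109 = \frac{6 - 13 \left(-2 + 12\right)}{11 \left(-1 + 4 \left(-2 + 12\right)\right)} + 109 = \frac{6 - 130}{11 \left(-1 + 4 \cdot 10\right)} + 109 = \frac{6 - 130}{11 \left(-1 + 40\right)} + 109 = \frac{1}{11} \cdot \frac{1}{39} \left(-124\right) + 109 = - \frac{124}{429} + 109 = \frac{46637}{429}$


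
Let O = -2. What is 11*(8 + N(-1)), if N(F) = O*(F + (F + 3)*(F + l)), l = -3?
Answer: 286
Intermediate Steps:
N(F) = -2*F - 2*(-3 + F)*(3 + F) (N(F) = -2*(F + (F + 3)*(F - 3)) = -2*(F + (3 + F)*(-3 + F)) = -2*(F + (-3 + F)*(3 + F)) = -2*F - 2*(-3 + F)*(3 + F))
11*(8 + N(-1)) = 11*(8 + (18 - 2*(-1) - 2*(-1)**2)) = 11*(8 + (18 + 2 - 2*1)) = 11*(8 + (18 + 2 - 2)) = 11*(8 + 18) = 11*26 = 286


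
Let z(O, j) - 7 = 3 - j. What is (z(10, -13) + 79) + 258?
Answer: 360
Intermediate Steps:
z(O, j) = 10 - j (z(O, j) = 7 + (3 - j) = 10 - j)
(z(10, -13) + 79) + 258 = ((10 - 1*(-13)) + 79) + 258 = ((10 + 13) + 79) + 258 = (23 + 79) + 258 = 102 + 258 = 360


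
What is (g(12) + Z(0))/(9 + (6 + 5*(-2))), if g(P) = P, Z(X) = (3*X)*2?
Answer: 12/5 ≈ 2.4000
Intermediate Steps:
Z(X) = 6*X
(g(12) + Z(0))/(9 + (6 + 5*(-2))) = (12 + 6*0)/(9 + (6 + 5*(-2))) = (12 + 0)/(9 + (6 - 10)) = 12/(9 - 4) = 12/5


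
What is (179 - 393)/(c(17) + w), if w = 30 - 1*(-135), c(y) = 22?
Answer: -214/187 ≈ -1.1444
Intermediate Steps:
w = 165 (w = 30 + 135 = 165)
(179 - 393)/(c(17) + w) = (179 - 393)/(22 + 165) = -214/187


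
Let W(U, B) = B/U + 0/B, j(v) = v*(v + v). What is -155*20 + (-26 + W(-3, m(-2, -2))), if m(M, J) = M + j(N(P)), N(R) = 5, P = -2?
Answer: -3142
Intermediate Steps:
j(v) = 2*v² (j(v) = v*(2*v) = 2*v²)
m(M, J) = 50 + M (m(M, J) = M + 2*5² = M + 2*25 = M + 50 = 50 + M)
W(U, B) = B/U (W(U, B) = B/U + 0 = B/U)
-155*20 + (-26 + W(-3, m(-2, -2))) = -155*20 + (-26 + (50 - 2)/(-3)) = -3100 + (-26 + 48*(-⅓)) = -3100 + (-26 - 16) = -3100 - 42 = -3142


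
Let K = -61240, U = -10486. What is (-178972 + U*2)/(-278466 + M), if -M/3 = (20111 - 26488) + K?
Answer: 66648/25205 ≈ 2.6442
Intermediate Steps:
M = 202851 (M = -3*((20111 - 26488) - 61240) = -3*(-6377 - 61240) = -3*(-67617) = 202851)
(-178972 + U*2)/(-278466 + M) = (-178972 - 10486*2)/(-278466 + 202851) = (-178972 - 20972)/(-75615) = -199944*(-1/75615) = 66648/25205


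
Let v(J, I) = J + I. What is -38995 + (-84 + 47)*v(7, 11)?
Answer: -39661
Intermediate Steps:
v(J, I) = I + J
-38995 + (-84 + 47)*v(7, 11) = -38995 + (-84 + 47)*(11 + 7) = -38995 - 37*18 = -38995 - 666 = -39661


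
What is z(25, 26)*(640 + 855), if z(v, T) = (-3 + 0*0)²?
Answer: 13455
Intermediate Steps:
z(v, T) = 9 (z(v, T) = (-3 + 0)² = (-3)² = 9)
z(25, 26)*(640 + 855) = 9*(640 + 855) = 9*1495 = 13455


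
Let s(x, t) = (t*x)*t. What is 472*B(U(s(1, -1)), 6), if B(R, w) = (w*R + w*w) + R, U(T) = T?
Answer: 20296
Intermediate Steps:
s(x, t) = x*t²
B(R, w) = R + w² + R*w (B(R, w) = (R*w + w²) + R = (w² + R*w) + R = R + w² + R*w)
472*B(U(s(1, -1)), 6) = 472*(1*(-1)² + 6² + (1*(-1)²)*6) = 472*(1*1 + 36 + (1*1)*6) = 472*(1 + 36 + 1*6) = 472*(1 + 36 + 6) = 472*43 = 20296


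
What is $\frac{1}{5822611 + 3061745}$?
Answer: $\frac{1}{8884356} \approx 1.1256 \cdot 10^{-7}$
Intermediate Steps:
$\frac{1}{5822611 + 3061745} = \frac{1}{8884356}$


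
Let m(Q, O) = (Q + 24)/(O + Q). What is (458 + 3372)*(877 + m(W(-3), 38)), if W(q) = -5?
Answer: 110916800/33 ≈ 3.3611e+6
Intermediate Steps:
m(Q, O) = (24 + Q)/(O + Q)
(458 + 3372)*(877 + m(W(-3), 38)) = (458 + 3372)*(877 + (24 - 5)/(38 - 5)) = 3830*(877 + 19/33) = 3830*(28960/33) = 110916800/33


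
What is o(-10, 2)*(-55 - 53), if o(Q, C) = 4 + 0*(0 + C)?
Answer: -432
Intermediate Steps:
o(Q, C) = 4 (o(Q, C) = 4 + 0*C = 4 + 0 = 4)
o(-10, 2)*(-55 - 53) = 4*(-55 - 53) = 4*(-108) = -432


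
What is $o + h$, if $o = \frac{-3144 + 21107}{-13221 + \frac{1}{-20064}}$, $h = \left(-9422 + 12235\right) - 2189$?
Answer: $\frac{165165664848}{265266145} \approx 622.64$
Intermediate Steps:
$h = 624$ ($h = 2813 - 2189 = 624$)
$o = - \frac{360409632}{265266145}$ ($o = \frac{17963}{-13221 - \frac{1}{20064}} = \frac{17963}{- \frac{265266145}{20064}} = 17963 \left(- \frac{20064}{265266145}\right) = - \frac{360409632}{265266145} \approx -1.3587$)
$o + h = - \frac{360409632}{265266145} + 624 = \frac{165165664848}{265266145}$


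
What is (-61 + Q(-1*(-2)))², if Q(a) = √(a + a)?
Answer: 3481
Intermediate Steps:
Q(a) = √2*√a (Q(a) = √(2*a) = √2*√a)
(-61 + Q(-1*(-2)))² = (-61 + √2*√(-1*(-2)))² = (-61 + √2*√2)² = (-61 + 2)² = (-59)² = 3481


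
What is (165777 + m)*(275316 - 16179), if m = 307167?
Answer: 122557289328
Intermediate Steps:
(165777 + m)*(275316 - 16179) = (165777 + 307167)*(275316 - 16179) = 472944*259137 = 122557289328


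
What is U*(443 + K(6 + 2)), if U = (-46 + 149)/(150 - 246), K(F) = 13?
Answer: -1957/4 ≈ -489.25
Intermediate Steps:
U = -103/96 (U = 103/(-96) = 103*(-1/96) = -103/96 ≈ -1.0729)
U*(443 + K(6 + 2)) = -103*(443 + 13)/96 = -103/96*456 = -1957/4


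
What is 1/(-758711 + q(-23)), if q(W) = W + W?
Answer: -1/758757 ≈ -1.3179e-6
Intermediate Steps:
q(W) = 2*W
1/(-758711 + q(-23)) = 1/(-758711 + 2*(-23)) = 1/(-758711 - 46) = 1/(-758757) = -1/758757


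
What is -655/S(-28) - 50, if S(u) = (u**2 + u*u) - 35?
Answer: -77305/1533 ≈ -50.427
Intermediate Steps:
S(u) = -35 + 2*u**2 (S(u) = (u**2 + u**2) - 35 = 2*u**2 - 35 = -35 + 2*u**2)
-655/S(-28) - 50 = -655/(-35 + 2*(-28)**2) - 50 = -655/(-35 + 2*784) - 50 = -655/(-35 + 1568) - 50 = -655/1533 - 50 = -77305/1533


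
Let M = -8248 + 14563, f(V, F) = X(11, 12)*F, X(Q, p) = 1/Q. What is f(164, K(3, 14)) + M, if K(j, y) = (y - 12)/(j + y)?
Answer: 1180907/187 ≈ 6315.0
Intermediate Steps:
K(j, y) = (-12 + y)/(j + y)
f(V, F) = F/11
M = 6315
f(164, K(3, 14)) + M = ((-12 + 14)/(3 + 14))/11 + 6315 = (2/17)/11 + 6315 = ((1/17)*2)/11 + 6315 = (1/11)*(2/17) + 6315 = 2/187 + 6315 = 1180907/187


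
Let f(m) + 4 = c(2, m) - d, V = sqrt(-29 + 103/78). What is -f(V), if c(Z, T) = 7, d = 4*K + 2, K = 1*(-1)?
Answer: -5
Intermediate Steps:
K = -1
d = -2 (d = 4*(-1) + 2 = -4 + 2 = -2)
V = I*sqrt(168402)/78 (V = sqrt(-29 + 103*(1/78)) = sqrt(-29 + 103/78) = sqrt(-2159/78) = I*sqrt(168402)/78 ≈ 5.2611*I)
f(m) = 5 (f(m) = -4 + (7 - 1*(-2)) = -4 + (7 + 2) = -4 + 9 = 5)
-f(V) = -1*5 = -5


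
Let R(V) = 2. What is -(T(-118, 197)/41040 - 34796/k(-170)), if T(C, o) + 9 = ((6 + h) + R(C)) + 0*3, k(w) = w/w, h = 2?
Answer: 1428027839/41040 ≈ 34796.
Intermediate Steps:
k(w) = 1
T(C, o) = 1 (T(C, o) = -9 + (((6 + 2) + 2) + 0*3) = -9 + ((8 + 2) + 0) = -9 + (10 + 0) = -9 + 10 = 1)
-(T(-118, 197)/41040 - 34796/k(-170)) = -(1/41040 - 34796/1) = -(1*(1/41040) - 34796*1) = -(1/41040 - 34796) = -1*(-1428027839/41040) = 1428027839/41040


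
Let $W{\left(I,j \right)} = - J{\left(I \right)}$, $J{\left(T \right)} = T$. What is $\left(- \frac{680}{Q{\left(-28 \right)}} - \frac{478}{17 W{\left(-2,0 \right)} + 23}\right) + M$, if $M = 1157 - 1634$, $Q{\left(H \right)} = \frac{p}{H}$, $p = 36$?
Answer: $\frac{7439}{171} \approx 43.503$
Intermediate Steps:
$W{\left(I,j \right)} = - I$
$Q{\left(H \right)} = \frac{36}{H}$
$M = -477$
$\left(- \frac{680}{Q{\left(-28 \right)}} - \frac{478}{17 W{\left(-2,0 \right)} + 23}\right) + M = \left(- \frac{680}{36 \frac{1}{-28}} - \frac{478}{17 \left(\left(-1\right) \left(-2\right)\right) + 23}\right) - 477 = \left(- \frac{680}{36 \left(- \frac{1}{28}\right)} - \frac{478}{17 \cdot 2 + 23}\right) - 477 = \left(- \frac{680}{- \frac{9}{7}} - \frac{478}{34 + 23}\right) - 477 = \left(\left(-680\right) \left(- \frac{7}{9}\right) - \frac{478}{57}\right) - 477 = \left(\frac{4760}{9} - \frac{478}{57}\right) - 477 = \frac{89006}{171} - 477 = \frac{7439}{171}$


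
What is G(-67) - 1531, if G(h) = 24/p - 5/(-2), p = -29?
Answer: -88701/58 ≈ -1529.3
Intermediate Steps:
G(h) = 97/58 (G(h) = 24/(-29) - 5/(-2) = 24*(-1/29) - 5*(-½) = -24/29 + 5/2 = 97/58)
G(-67) - 1531 = 97/58 - 1531 = -88701/58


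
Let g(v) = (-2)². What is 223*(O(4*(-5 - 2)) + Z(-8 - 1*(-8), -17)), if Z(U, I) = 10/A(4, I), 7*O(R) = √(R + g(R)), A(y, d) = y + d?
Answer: -2230/13 + 446*I*√6/7 ≈ -171.54 + 156.07*I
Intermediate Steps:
g(v) = 4
A(y, d) = d + y
O(R) = √(4 + R)/7 (O(R) = √(R + 4)/7 = √(4 + R)/7)
Z(U, I) = 10/(4 + I) (Z(U, I) = 10/(I + 4) = 10/(4 + I))
223*(O(4*(-5 - 2)) + Z(-8 - 1*(-8), -17)) = 223*(√(4 + 4*(-5 - 2))/7 + 10/(4 - 17)) = 223*(√(4 + 4*(-7))/7 + 10/(-13)) = 223*(√(4 - 28)/7 + 10*(-1/13)) = 223*(√(-24)/7 - 10/13) = 223*((2*I*√6)/7 - 10/13) = 223*(2*I*√6/7 - 10/13) = 223*(-10/13 + 2*I*√6/7) = -2230/13 + 446*I*√6/7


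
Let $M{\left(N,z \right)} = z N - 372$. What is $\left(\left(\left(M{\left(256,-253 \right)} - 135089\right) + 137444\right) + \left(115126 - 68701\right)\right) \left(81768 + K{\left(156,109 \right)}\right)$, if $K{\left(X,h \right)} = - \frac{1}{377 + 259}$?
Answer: $- \frac{212698188230}{159} \approx -1.3377 \cdot 10^{9}$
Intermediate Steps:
$M{\left(N,z \right)} = -372 + N z$ ($M{\left(N,z \right)} = N z - 372 = -372 + N z$)
$K{\left(X,h \right)} = - \frac{1}{636}$
$\left(\left(\left(M{\left(256,-253 \right)} - 135089\right) + 137444\right) + \left(115126 - 68701\right)\right) \left(81768 + K{\left(156,109 \right)}\right) = \left(\left(\left(\left(-372 + 256 \left(-253\right)\right) - 135089\right) + 137444\right) + \left(115126 - 68701\right)\right) \left(81768 - \frac{1}{636}\right) = \left(\left(\left(\left(-372 - 64768\right) - 135089\right) + 137444\right) + 46425\right) \frac{52004447}{636} = \left(\left(\left(-65140 - 135089\right) + 137444\right) + 46425\right) \frac{52004447}{636} = \left(\left(-200229 + 137444\right) + 46425\right) \frac{52004447}{636} = \left(-62785 + 46425\right) \frac{52004447}{636} = \left(-16360\right) \frac{52004447}{636} = - \frac{212698188230}{159}$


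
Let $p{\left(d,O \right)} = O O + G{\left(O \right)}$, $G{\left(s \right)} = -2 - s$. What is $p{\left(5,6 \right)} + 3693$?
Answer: $3721$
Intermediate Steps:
$p{\left(d,O \right)} = -2 + O^{2} - O$ ($p{\left(d,O \right)} = O O - \left(2 + O\right) = O^{2} - \left(2 + O\right) = -2 + O^{2} - O$)
$p{\left(5,6 \right)} + 3693 = \left(-2 + 6^{2} - 6\right) + 3693 = \left(-2 + 36 - 6\right) + 3693 = 28 + 3693 = 3721$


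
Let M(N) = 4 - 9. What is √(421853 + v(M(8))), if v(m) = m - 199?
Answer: √421649 ≈ 649.34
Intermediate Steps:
M(N) = -5
v(m) = -199 + m
√(421853 + v(M(8))) = √(421853 + (-199 - 5)) = √(421853 - 204) = √421649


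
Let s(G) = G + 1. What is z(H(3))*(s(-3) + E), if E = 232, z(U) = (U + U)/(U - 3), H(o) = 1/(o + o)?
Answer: -460/17 ≈ -27.059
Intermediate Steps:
H(o) = 1/(2*o)
z(U) = 2*U/(-3 + U) (z(U) = (2*U)/(-3 + U) = 2*U/(-3 + U))
s(G) = 1 + G
z(H(3))*(s(-3) + E) = (2*((½)/3)/(-3 + (½)/3))*((1 - 3) + 232) = (2*((½)*(⅓))/(-3 + (½)*(⅓)))*(-2 + 232) = (2*(⅙)/(-3 + ⅙))*230 = (2*(⅙)/(-17/6))*230 = (2*(⅙)*(-6/17))*230 = -2/17*230 = -460/17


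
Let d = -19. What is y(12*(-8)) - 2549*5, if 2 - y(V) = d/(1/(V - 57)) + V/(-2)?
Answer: -15698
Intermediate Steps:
y(V) = -1081 + 39*V/2 (y(V) = 2 - (-(-1083 + 19*V) + V/(-2)) = 2 - (-(-1083 + 19*V) + V*(-1/2)) = 2 - (-19*(-57 + V) - V/2) = 2 - ((1083 - 19*V) - V/2) = 2 - (1083 - 39*V/2) = 2 + (-1083 + 39*V/2) = -1081 + 39*V/2)
y(12*(-8)) - 2549*5 = (-1081 + 39*(12*(-8))/2) - 2549*5 = (-1081 + (39/2)*(-96)) - 12745 = (-1081 - 1872) - 12745 = -2953 - 12745 = -15698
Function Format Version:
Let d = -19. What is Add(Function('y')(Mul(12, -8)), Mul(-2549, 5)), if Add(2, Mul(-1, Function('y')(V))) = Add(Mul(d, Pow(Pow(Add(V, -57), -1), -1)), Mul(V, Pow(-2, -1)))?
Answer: -15698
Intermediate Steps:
Function('y')(V) = Add(-1081, Mul(Rational(39, 2), V)) (Function('y')(V) = Add(2, Mul(-1, Add(Mul(-19, Pow(Pow(Add(V, -57), -1), -1)), Mul(V, Pow(-2, -1))))) = Add(2, Mul(-1, Add(Mul(-19, Pow(Pow(Add(-57, V), -1), -1)), Mul(V, Rational(-1, 2))))) = Add(2, Mul(-1, Add(Mul(-19, Add(-57, V)), Mul(Rational(-1, 2), V)))) = Add(2, Mul(-1, Add(Add(1083, Mul(-19, V)), Mul(Rational(-1, 2), V)))) = Add(2, Mul(-1, Add(1083, Mul(Rational(-39, 2), V)))) = Add(2, Add(-1083, Mul(Rational(39, 2), V))) = Add(-1081, Mul(Rational(39, 2), V)))
Add(Function('y')(Mul(12, -8)), Mul(-2549, 5)) = Add(Add(-1081, Mul(Rational(39, 2), Mul(12, -8))), Mul(-2549, 5)) = Add(Add(-1081, Mul(Rational(39, 2), -96)), -12745) = Add(Add(-1081, -1872), -12745) = Add(-2953, -12745) = -15698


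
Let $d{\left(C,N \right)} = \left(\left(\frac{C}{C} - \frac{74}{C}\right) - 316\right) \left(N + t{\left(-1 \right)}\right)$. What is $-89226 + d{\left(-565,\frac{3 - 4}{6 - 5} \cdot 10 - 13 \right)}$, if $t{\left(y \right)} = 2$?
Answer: $- \frac{46676769}{565} \approx -82614.0$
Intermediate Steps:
$d{\left(C,N \right)} = \left(-315 - \frac{74}{C}\right) \left(2 + N\right)$ ($d{\left(C,N \right)} = \left(\left(\frac{C}{C} - \frac{74}{C}\right) - 316\right) \left(N + 2\right) = \left(\left(1 - \frac{74}{C}\right) - 316\right) \left(2 + N\right) = \left(-315 - \frac{74}{C}\right) \left(2 + N\right)$)
$-89226 + d{\left(-565,\frac{3 - 4}{6 - 5} \cdot 10 - 13 \right)} = -89226 + \frac{-148 - 74 \left(\frac{3 - 4}{6 - 5} \cdot 10 - 13\right) - - 177975 \left(2 - \left(13 - \frac{3 - 4}{6 - 5} \cdot 10\right)\right)}{-565} = -89226 - \frac{-148 - 74 \left(- 1^{-1} \cdot 10 - 13\right) - - 177975 \left(2 - \left(13 - - 1^{-1} \cdot 10\right)\right)}{565} = -89226 - \frac{-148 - 74 \left(\left(-1\right) 1 \cdot 10 - 13\right) - - 177975 \left(2 - \left(13 - \left(-1\right) 1 \cdot 10\right)\right)}{565} = -89226 - \frac{-148 - 74 \left(\left(-1\right) 10 - 13\right) - - 177975 \left(2 - 23\right)}{565} = -89226 - \frac{-148 - 74 \left(-10 - 13\right) - - 177975 \left(2 - 23\right)}{565} = -89226 - \frac{-148 - -1702 - - 177975 \left(2 - 23\right)}{565} = -89226 - \frac{-148 + 1702 - \left(-177975\right) \left(-21\right)}{565} = -89226 - \frac{-148 + 1702 - 3737475}{565} = -89226 - - \frac{3735921}{565} = -89226 + \frac{3735921}{565} = - \frac{46676769}{565}$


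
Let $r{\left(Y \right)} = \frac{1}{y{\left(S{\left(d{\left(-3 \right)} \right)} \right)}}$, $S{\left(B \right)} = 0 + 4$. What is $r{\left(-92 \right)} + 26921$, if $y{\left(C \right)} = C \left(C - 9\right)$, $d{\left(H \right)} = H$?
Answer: $\frac{538419}{20} \approx 26921.0$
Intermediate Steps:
$S{\left(B \right)} = 4$
$y{\left(C \right)} = C \left(-9 + C\right)$
$r{\left(Y \right)} = - \frac{1}{20}$ ($r{\left(Y \right)} = \frac{1}{4 \left(-9 + 4\right)} = \frac{1}{4 \left(-5\right)} = \frac{1}{-20} = - \frac{1}{20}$)
$r{\left(-92 \right)} + 26921 = - \frac{1}{20} + 26921 = \frac{538419}{20}$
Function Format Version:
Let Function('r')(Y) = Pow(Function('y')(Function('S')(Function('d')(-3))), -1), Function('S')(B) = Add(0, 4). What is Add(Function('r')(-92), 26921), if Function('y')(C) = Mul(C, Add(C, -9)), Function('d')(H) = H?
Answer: Rational(538419, 20) ≈ 26921.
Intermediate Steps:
Function('S')(B) = 4
Function('y')(C) = Mul(C, Add(-9, C))
Function('r')(Y) = Rational(-1, 20) (Function('r')(Y) = Pow(Mul(4, Add(-9, 4)), -1) = Pow(Mul(4, -5), -1) = Pow(-20, -1) = Rational(-1, 20))
Add(Function('r')(-92), 26921) = Add(Rational(-1, 20), 26921) = Rational(538419, 20)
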